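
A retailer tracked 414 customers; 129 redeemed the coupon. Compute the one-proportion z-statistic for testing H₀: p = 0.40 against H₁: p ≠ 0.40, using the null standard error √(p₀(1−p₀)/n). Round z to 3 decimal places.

z = -3.672

The sample proportion is 129/414 = 0.31159.
SE₀ = √(0.40·0.60/414) = 0.024077.
Test statistic: z = -0.08841/0.024077 = -3.672.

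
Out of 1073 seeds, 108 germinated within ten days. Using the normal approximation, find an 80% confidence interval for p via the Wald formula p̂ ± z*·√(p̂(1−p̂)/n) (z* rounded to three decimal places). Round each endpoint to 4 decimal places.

(0.0889, 0.1124)

With x = 108 successes in n = 1073, p̂ = 0.10065.
SE(p̂) = √(0.10065·0.89935/1073) = 0.009185.
The 80% critical value is z* = 1.282.
Margin = 1.282·0.009185 = 0.01178.
Interval: 0.10065 ± 0.01178 → (0.0889, 0.1124).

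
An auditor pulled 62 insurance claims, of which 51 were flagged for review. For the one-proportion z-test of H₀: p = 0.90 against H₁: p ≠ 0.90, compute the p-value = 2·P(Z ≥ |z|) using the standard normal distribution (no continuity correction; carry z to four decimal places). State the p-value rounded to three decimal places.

p̂ = 51/62 = 0.82258.
Under H₀, SE = √(p₀(1−p₀)/n) = √(0.90·0.10/62) = √0.001451613 = 0.038100.
z = (p̂ − p₀)/SE = (51/62 − 0.90)/0.038100 ≈ -2.0320.
From the standard normal, 2·P(Z ≥ |z|) = 0.042.

p-value = 0.042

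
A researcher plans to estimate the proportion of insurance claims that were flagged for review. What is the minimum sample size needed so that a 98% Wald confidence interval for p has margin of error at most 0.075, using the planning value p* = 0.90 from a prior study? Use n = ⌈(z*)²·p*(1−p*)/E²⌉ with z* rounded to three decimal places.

n = 87

The 98% critical value is z* = 2.326.
p*(1−p*) = 0.0900.
Required n before rounding: 5.410276 × 0.0900 / 0.075² = 86.564.
Rounding up, n = 87.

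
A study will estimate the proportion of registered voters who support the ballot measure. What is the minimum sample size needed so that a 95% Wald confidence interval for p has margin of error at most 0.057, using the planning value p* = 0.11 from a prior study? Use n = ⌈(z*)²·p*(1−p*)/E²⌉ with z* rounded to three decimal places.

n = 116

z* = 1.960 at the 95% level.
p*(1−p*) = 0.0979.
(z*)²·p*(1−p*)/E² = 3.841600·0.0979/0.003249 = 115.756.
⌈115.756⌉ = 116.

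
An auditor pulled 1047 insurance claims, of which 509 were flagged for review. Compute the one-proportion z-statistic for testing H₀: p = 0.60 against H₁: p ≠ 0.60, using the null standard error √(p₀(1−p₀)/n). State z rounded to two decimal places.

z = -7.52

p̂ = 509/1047 = 0.48615.
Null standard error: √(0.60·0.40/1047) = √0.000229226 = 0.015140.
z = (0.48615 − 0.60)/0.015140 = -0.11385/0.015140 = -7.52.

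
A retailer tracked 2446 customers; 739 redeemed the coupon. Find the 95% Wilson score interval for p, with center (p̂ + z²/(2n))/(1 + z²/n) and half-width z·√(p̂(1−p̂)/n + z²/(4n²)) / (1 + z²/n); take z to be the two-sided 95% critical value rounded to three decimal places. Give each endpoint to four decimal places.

p̂ = 739/2446 = 0.30213; z = 1.960, so z² = 3.841600.
1 + z²/n = 1.001571.
Center = (0.30213 + 0.000785)/1.001571 = 0.30244.
Radicand: p̂(1−p̂)/n + z²/(4n²) = 0.000086200 + 0.000000161 = 0.000086361.
Half-width = z·√(radicand)/denom = 1.960·0.009293/1.001571 = 0.01819.
CI: 0.30244 ± 0.01819 = (0.2843, 0.3206).

(0.2843, 0.3206)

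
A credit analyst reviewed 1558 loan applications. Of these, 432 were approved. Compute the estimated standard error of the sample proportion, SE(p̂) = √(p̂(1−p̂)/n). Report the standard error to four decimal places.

SE = 0.0113

p̂ = 432/1558 = 0.27728.
p̂(1−p̂) = 0.200396.
Dividing by n and taking the root: √0.000128624 = 0.0113.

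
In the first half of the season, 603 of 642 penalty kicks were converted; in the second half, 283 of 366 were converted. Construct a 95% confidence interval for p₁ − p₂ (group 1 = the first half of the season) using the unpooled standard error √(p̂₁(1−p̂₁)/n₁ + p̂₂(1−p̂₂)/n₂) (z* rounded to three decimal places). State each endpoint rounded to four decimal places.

p̂₁ = 0.93925, p̂₂ = 0.77322, so the observed difference is 0.16603.
SE = √(0.000088874 + 0.000479095) = √0.000567969 = 0.023832.
z* = 1.960 at the 95% level. Margin = 1.960·0.023832 = 0.04671.
CI: 0.16603 ± 0.04671 = (0.1193, 0.2127).

(0.1193, 0.2127)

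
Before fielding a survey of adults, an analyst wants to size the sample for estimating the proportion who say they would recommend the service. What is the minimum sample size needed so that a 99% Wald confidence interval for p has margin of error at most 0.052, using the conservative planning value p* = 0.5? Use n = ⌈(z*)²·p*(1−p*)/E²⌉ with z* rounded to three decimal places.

The 99% critical value is z* = 2.576.
p*(1−p*) = 0.2500.
(z*)²·p*(1−p*)/E² = 6.635776·0.2500/0.002704 = 613.515.
⌈613.515⌉ = 614.

n = 614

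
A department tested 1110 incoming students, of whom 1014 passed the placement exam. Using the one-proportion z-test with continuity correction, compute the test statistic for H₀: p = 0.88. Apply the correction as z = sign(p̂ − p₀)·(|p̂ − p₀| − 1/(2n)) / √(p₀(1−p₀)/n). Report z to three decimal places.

With x = 1014 successes in n = 1110, p̂ = 0.91351. p̂ − p₀ = 0.033514.
Continuity correction 1/(2n) = 1/2220 = 0.000450.
Corrected numerator: |0.033514| − 0.000450 = 0.033064.
Null standard error: √(0.88·0.12/1110) = √0.000095135 = 0.009754.
z = (+)0.033064/0.009754 = 3.390.

z = 3.390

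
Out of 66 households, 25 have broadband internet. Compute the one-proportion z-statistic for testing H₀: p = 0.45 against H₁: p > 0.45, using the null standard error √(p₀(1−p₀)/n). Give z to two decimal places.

Sample proportion p̂ = 25/66 = 0.37879.
Under H₀, SE = √(p₀(1−p₀)/n) = √(0.45·0.55/66) = √0.003750000 = 0.061237.
Test statistic: z = -0.07121/0.061237 = -1.16.

z = -1.16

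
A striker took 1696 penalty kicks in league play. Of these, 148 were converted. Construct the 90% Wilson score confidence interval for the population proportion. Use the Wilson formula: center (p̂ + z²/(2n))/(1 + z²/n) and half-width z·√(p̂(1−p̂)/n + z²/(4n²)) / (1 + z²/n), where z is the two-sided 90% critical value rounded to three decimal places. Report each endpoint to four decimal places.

p̂ = 148/1696 = 0.08726; z = 1.645, so z² = 2.706025.
Denominator 1 + z²/n = 1 + 2.706025/1696 = 1.001596.
Adjusted center: (0.08726 + z²/(2n))/1.001596 = 0.08792.
Radicand: p̂(1−p̂)/n + z²/(4n²) = 0.000046963 + 0.000000235 = 0.000047198.
Half-width = 1.645·√0.000047198/1.001596 = 0.01128.
Interval: 0.08792 ± 0.01128 → (0.0766, 0.0992).

(0.0766, 0.0992)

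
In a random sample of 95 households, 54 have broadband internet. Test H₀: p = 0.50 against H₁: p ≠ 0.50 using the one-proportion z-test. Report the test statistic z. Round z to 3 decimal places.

z = 1.334

p̂ = 54/95 = 0.56842.
SE₀ = √(0.50·0.50/95) = 0.051299.
z = (p̂ − p₀)/SE = (0.56842 − 0.50)/0.051299 = 1.334.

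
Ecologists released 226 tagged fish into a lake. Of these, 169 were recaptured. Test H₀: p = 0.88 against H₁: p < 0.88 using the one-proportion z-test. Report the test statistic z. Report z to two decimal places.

z = -6.12

Sample proportion p̂ = 169/226 = 0.74779.
Null standard error: √(0.88·0.12/226) = √0.000467257 = 0.021616.
Test statistic: z = -0.13221/0.021616 = -6.12.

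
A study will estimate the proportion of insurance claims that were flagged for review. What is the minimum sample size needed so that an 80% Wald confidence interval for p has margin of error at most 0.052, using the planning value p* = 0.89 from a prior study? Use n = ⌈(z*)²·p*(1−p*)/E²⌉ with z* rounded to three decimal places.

n = 60

The 80% critical value is z* = 1.282.
p*(1−p*) = 0.0979.
Required n before rounding: 1.643524 × 0.0979 / 0.052² = 59.505.
⌈59.505⌉ = 60.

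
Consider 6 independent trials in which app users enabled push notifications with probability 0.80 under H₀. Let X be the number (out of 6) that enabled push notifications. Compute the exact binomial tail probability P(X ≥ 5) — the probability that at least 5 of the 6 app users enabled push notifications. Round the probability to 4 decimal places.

P = 0.6554

X ~ Binomial(n=6, p=0.80).
P(X ≥ 5) = C(6,5)·0.80^5·0.20^1 + C(6,6)·0.80^6·0.20^0.
= 0.393216 + 0.262144 = 0.6554.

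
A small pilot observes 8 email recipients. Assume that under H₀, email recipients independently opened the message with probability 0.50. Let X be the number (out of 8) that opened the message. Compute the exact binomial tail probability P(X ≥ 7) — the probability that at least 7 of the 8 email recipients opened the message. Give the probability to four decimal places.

P = 0.0352

X ~ Binomial(n=8, p=0.50).
P(X ≥ 7) = C(8,7)·0.50^7·0.50^1 + C(8,8)·0.50^8·0.50^0.
= 0.031250 + 0.003906 = 0.0352.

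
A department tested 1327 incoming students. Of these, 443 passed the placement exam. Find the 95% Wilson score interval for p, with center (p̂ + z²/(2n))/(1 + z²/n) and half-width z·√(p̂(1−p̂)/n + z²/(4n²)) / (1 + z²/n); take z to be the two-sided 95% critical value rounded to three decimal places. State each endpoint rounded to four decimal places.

p̂ = 443/1327 = 0.33384; z = 1.960, so z² = 3.841600.
1 + z²/n = 1.002895.
Center = (0.33384 + 0.001447)/1.002895 = 0.33432.
Radicand: p̂(1−p̂)/n + z²/(4n²) = 0.000167588 + 0.000000545 = 0.000168133.
Half-width = 1.960·√0.000168133/1.002895 = 0.02534.
CI: 0.33432 ± 0.02534 = (0.3090, 0.3597).

(0.3090, 0.3597)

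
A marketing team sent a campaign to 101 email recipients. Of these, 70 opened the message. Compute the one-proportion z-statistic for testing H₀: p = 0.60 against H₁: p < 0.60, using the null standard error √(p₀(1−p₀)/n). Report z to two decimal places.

z = 1.91

Sample proportion p̂ = 70/101 = 0.69307.
Under H₀, SE = √(p₀(1−p₀)/n) = √(0.60·0.40/101) = √0.002376238 = 0.048747.
z = (0.69307 − 0.60)/0.048747 = 0.09307/0.048747 = 1.91.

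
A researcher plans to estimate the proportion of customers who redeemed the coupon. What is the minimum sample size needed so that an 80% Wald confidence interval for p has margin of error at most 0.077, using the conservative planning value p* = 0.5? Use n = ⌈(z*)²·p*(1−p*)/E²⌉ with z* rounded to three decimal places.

The 80% critical value is z* = 1.282.
p*(1−p*) = 0.2500.
Required n before rounding: 1.643524 × 0.2500 / 0.077² = 69.300.
Rounding up, n = 70.

n = 70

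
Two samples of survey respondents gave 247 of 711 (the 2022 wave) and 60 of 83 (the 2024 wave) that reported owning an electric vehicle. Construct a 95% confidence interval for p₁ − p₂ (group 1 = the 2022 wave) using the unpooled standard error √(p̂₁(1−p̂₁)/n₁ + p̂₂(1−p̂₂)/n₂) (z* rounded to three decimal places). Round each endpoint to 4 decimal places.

(-0.4779, -0.2730)

p̂₁ = 247/711 = 0.34740, p̂₂ = 60/83 = 0.72289; p̂₁ − p̂₂ = -0.37549.
SE = √(0.000318864 + 0.002413486) = √0.002732350 = 0.052272.
z* = 1.960 at the 95% level. Margin = 1.960·0.052272 = 0.10245.
So the interval runs from -0.4779 to -0.2730.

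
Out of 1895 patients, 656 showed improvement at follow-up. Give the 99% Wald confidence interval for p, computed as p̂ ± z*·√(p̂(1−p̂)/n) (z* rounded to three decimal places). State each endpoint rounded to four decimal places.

p̂ = 656/1895 = 0.34617.
SE = √(p̂(1−p̂)/n) = √(0.226338/1895) = 0.010929.
The 99% critical value is z* = 2.576.
Margin of error: 2.576 × 0.010929 = 0.02815.
Interval: 0.34617 ± 0.02815 → (0.3180, 0.3743).

(0.3180, 0.3743)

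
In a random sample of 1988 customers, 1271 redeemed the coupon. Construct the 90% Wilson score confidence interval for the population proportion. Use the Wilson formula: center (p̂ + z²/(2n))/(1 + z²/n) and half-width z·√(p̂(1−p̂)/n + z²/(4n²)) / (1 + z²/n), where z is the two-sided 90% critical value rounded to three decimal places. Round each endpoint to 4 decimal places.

(0.6214, 0.6569)

p̂ = 1271/1988 = 0.63934; z = 1.645, so z² = 2.706025.
Denominator 1 + z²/n = 1 + 2.706025/1988 = 1.001361.
Center = (0.63934 + 0.000681)/1.001361 = 0.63915.
Radicand: p̂(1−p̂)/n + z²/(4n²) = 0.000115989 + 0.000000171 = 0.000116160.
Half-width = 1.645·√0.000116160/1.001361 = 0.01771.
CI: 0.63915 ± 0.01771 = (0.6214, 0.6569).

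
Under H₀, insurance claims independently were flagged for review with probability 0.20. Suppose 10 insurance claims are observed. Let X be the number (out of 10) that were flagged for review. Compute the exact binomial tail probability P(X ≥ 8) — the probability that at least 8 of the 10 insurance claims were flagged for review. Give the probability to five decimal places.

P = 0.00008

X is binomial with n = 10 and p = 0.20.
P(X ≥ 8) = C(10,8)·0.20^8·0.80^2 + C(10,9)·0.20^9·0.80^1 + C(10,10)·0.20^10·0.80^0.
= 0.000074 + 0.000004 + 0.000000 = 0.00008.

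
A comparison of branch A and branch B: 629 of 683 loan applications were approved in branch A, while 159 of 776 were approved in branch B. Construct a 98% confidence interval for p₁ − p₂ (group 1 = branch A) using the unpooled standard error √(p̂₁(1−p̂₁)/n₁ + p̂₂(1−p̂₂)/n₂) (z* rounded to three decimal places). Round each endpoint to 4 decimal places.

(0.6747, 0.7574)

p̂₁ = 0.92094, p̂₂ = 0.20490, so the observed difference is 0.71604.
SE = √(0.000106606 + 0.000209941) = √0.000316547 = 0.017792.
For 98% confidence, z* = 2.326. Margin of error = 0.04138.
Interval: 0.71604 ± 0.04138 → (0.6747, 0.7574).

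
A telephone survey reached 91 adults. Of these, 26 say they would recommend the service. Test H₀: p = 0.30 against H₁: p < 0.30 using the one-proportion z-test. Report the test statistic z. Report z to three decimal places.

z = -0.297

With x = 26 successes in n = 91, p̂ = 0.28571.
Under H₀, SE = √(p₀(1−p₀)/n) = √(0.30·0.70/91) = √0.002307692 = 0.048038.
z = (p̂ − p₀)/SE = (0.28571 − 0.30)/0.048038 = -0.297.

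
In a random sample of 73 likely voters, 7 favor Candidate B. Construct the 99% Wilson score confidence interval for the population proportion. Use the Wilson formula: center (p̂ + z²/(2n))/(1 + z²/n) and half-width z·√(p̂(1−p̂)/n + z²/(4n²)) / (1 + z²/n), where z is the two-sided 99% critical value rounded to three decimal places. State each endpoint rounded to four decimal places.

(0.0381, 0.2210)

Here p̂ = 7/73 = 0.09589 and z = 2.576 (z² = 6.635776).
Denominator 1 + z²/n = 1 + 6.635776/73 = 1.090901.
Adjusted center: (0.09589 + z²/(2n))/1.090901 = 0.12956.
Radicand: p̂(1−p̂)/n + z²/(4n²) = 0.001187609 + 0.000311305 = 0.001498914.
Half-width = z·√(radicand)/denom = 2.576·0.038716/1.090901 = 0.09142.
CI: 0.12956 ± 0.09142 = (0.0381, 0.2210).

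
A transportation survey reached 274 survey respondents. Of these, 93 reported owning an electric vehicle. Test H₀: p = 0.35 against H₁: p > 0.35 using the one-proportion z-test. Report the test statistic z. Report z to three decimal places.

z = -0.367

Sample proportion p̂ = 93/274 = 0.33942.
Null standard error: √(0.35·0.65/274) = √0.000830292 = 0.028815.
z = (0.33942 − 0.35)/0.028815 = -0.01058/0.028815 = -0.367.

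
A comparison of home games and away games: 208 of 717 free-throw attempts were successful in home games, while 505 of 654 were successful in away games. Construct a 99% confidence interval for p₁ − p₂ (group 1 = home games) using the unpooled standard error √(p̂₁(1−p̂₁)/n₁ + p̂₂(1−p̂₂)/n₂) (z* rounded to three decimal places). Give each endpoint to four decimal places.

p̂₁ = 0.29010, p̂₂ = 0.77217, so the observed difference is -0.48207.
SE = √(0.000287226 + 0.000268995) = √0.000556221 = 0.023584.
For 99% confidence, z* = 2.576. Margin of error = 0.06075.
So the interval runs from -0.5428 to -0.4213.

(-0.5428, -0.4213)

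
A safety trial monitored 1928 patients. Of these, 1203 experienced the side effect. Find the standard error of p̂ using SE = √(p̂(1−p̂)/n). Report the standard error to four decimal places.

SE = 0.0110

p̂ = 1203/1928 = 0.62396.
p̂(1−p̂) = 0.234634.
SE = √(0.234634/1928) = 0.0110.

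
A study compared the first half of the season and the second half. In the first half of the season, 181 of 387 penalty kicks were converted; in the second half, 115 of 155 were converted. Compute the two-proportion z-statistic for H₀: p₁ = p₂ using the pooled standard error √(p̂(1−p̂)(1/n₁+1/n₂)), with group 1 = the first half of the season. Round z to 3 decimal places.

z = -5.795

p̂₁ = 181/387 = 0.46770, p̂₂ = 115/155 = 0.74194.
Pooled p̂ = (181+115)/(387+155) = 296/542 = 0.54613.
SE = √[p̂(1−p̂)(1/n₁+1/n₂)] = √[0.54613·0.45387·(1/387+1/155)] ≈ 0.047325.
z = -0.27424/0.047325 = -5.795.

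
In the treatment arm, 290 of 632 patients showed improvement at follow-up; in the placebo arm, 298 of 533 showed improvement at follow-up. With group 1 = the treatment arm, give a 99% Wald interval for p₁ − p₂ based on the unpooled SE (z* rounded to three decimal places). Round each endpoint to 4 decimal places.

(-0.1756, -0.0249)

p̂₁ = 290/632 = 0.45886, p̂₂ = 298/533 = 0.55910; p̂₁ − p̂₂ = -0.10024.
SE = √(0.000392892 + 0.000462490) = √0.000855382 = 0.029247.
The 99% critical value is z* = 2.576. Margin = 2.576·0.029247 = 0.07534.
CI: -0.10024 ± 0.07534 = (-0.1756, -0.0249).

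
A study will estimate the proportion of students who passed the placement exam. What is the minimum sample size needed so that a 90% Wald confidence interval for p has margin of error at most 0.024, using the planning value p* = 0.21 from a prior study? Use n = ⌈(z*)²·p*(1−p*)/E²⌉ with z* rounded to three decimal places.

n = 780

z* = 1.645 at the 90% level.
p*(1−p*) = 0.1659.
Required n before rounding: 2.706025 × 0.1659 / 0.024² = 779.392.
⌈779.392⌉ = 780.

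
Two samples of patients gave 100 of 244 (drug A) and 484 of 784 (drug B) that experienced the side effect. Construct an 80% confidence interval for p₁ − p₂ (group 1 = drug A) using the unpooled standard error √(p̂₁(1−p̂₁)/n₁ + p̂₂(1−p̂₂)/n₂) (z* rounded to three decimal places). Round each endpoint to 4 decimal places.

p̂₁ = 100/244 = 0.40984, p̂₂ = 484/784 = 0.61735; p̂₁ − p̂₂ = -0.20751.
SE = √(0.000991272 + 0.000301313) = √0.001292585 = 0.035953.
The 80% critical value is z* = 1.282. Margin = 1.282·0.035953 = 0.04609.
So the interval runs from -0.2536 to -0.1614.

(-0.2536, -0.1614)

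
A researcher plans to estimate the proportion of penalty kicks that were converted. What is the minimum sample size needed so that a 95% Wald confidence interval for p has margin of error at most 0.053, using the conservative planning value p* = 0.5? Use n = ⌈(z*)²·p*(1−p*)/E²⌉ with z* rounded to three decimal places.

The 95% critical value is z* = 1.960.
p*(1−p*) = 0.50·0.50 = 0.2500.
(z*)²·p*(1−p*)/E² = 3.841600·0.2500/0.002809 = 341.901.
Rounding up, n = 342.

n = 342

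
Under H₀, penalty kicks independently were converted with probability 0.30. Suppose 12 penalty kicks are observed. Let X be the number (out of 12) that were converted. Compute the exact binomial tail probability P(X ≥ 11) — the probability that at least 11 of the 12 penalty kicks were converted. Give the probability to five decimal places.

P = 0.00002

X ~ Binomial(n=12, p=0.30).
P(X ≥ 11) = C(12,11)·0.30^11·0.70^1 + C(12,12)·0.30^12·0.70^0.
= 0.000015 + 0.000001 = 0.00002.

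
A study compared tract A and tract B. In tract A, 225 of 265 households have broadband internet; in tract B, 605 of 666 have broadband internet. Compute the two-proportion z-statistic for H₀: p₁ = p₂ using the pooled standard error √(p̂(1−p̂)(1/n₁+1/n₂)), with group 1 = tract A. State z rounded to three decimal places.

Sample proportions: p̂₁ = 225/265 = 0.84906 and p̂₂ = 605/666 = 0.90841.
Pooling: p̂ = 830/931 = 0.89151.
Pooled SE = √[0.0967164·0.00527509] ≈ 0.022587.
z = -0.05935/0.022587 = -2.628.

z = -2.628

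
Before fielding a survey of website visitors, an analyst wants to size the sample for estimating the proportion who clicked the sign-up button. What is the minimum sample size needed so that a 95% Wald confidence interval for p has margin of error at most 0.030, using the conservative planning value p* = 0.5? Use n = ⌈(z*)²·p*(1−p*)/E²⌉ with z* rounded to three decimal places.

z* = 1.960 at the 95% level.
p*(1−p*) = 0.2500.
Required n before rounding: 3.841600 × 0.2500 / 0.030² = 1067.111.
Rounding up, n = 1068.

n = 1068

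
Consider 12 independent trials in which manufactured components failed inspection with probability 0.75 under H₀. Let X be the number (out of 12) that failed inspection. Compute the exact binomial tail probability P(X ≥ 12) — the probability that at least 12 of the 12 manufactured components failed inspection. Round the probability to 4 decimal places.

P = 0.0317

X ~ Binomial(n=12, p=0.75).
P(X ≥ 12) = C(12,12)·0.75^12·0.25^0.
= 0.031676 = 0.0317.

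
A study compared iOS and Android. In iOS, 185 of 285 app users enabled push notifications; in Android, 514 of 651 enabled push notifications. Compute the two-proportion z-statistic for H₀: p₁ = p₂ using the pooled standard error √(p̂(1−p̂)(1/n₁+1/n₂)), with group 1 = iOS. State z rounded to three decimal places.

Sample proportions: p̂₁ = 185/285 = 0.64912 and p̂₂ = 514/651 = 0.78955.
Pooled p̂ = (185+514)/(285+651) = 699/936 = 0.74679.
SE = √[p̂(1−p̂)(1/n₁+1/n₂)] = √[0.74679·0.25321·(1/285+1/651)] ≈ 0.030886.
z = (p̂₁ − p̂₂)/SE = (0.64912 − 0.78955)/0.030886 = -0.14043/0.030886 = -4.547.

z = -4.547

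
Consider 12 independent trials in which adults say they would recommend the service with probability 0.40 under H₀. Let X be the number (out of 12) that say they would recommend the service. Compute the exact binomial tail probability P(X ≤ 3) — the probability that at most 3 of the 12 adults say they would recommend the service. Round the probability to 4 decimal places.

X ~ Binomial(n=12, p=0.40).
P(X ≤ 3) = C(12,0)·0.40^0·0.60^12 + C(12,1)·0.40^1·0.60^11 + C(12,2)·0.40^2·0.60^10 + C(12,3)·0.40^3·0.60^9.
= 0.002177 + 0.017414 + 0.063852 + 0.141894 = 0.2253.

P = 0.2253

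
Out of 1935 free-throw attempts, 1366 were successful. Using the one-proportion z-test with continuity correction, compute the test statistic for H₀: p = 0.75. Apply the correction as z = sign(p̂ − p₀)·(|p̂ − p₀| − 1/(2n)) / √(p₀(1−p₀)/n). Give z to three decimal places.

Sample proportion p̂ = 1366/1935 = 0.70594. p̂ − p₀ = -0.044057.
Continuity correction 1/(2n) = 1/3870 = 0.000258.
Corrected numerator: |-0.044057| − 0.000258 = 0.043799.
Null standard error: √(0.75·0.25/1935) = √0.000096899 = 0.009844.
z = (−)0.043799/0.009844 = -4.449.

z = -4.449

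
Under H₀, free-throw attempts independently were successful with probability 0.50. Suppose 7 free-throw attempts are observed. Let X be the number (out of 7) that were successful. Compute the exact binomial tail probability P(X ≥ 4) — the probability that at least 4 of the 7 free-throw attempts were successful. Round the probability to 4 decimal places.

X is binomial with n = 7 and p = 0.50.
P(X ≥ 4) = C(7,4)·0.50^4·0.50^3 + C(7,5)·0.50^5·0.50^2 + C(7,6)·0.50^6·0.50^1 + C(7,7)·0.50^7·0.50^0.
= 0.273438 + 0.164062 + 0.054688 + 0.007812 = 0.5000.

P = 0.5000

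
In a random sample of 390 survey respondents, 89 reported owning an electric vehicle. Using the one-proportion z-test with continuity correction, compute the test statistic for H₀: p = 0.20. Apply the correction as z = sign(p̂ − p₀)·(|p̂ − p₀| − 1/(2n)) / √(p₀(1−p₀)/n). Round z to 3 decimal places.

The sample proportion is 89/390 = 0.22821. p̂ − p₀ = 0.028205.
Continuity correction 1/(2n) = 1/780 = 0.001282.
Corrected numerator: |0.028205| − 0.001282 = 0.026923.
SE₀ = √(0.20·0.80/390) = 0.020255.
z = (+)0.026923/0.020255 = 1.329.

z = 1.329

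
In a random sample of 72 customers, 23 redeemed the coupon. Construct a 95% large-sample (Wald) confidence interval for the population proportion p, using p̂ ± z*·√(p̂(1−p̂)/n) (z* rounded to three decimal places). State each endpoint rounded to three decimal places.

(0.212, 0.427)

The sample proportion is 23/72 = 0.31944.
SE = √(p̂(1−p̂)/n) = √(0.217400/72) = 0.054949.
The 95% critical value is z* = 1.960.
Margin = 1.960·0.054949 = 0.10770.
CI: 0.31944 ± 0.10770 = (0.212, 0.427).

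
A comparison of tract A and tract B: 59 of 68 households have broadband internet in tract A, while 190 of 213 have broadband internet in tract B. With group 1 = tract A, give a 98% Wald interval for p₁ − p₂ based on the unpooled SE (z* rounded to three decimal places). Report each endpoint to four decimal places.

(-0.1320, 0.0833)

p̂₁ = 59/68 = 0.86765, p̂₂ = 190/213 = 0.89202; p̂₁ − p̂₂ = -0.02437.
SE = √(0.001688759 + 0.000452213) = √0.002140972 = 0.046271.
z* = 2.326 at the 98% level. Margin = 2.326·0.046271 = 0.10763.
CI: -0.02437 ± 0.10763 = (-0.1320, 0.0833).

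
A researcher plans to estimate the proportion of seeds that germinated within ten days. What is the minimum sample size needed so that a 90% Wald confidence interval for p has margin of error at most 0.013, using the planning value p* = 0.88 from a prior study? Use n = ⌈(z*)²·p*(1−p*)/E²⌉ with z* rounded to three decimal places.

The 90% critical value is z* = 1.645.
p*(1−p*) = 0.1056.
(z*)²·p*(1−p*)/E² = 2.706025·0.1056/0.000169 = 1690.865.
Rounding up, n = 1691.

n = 1691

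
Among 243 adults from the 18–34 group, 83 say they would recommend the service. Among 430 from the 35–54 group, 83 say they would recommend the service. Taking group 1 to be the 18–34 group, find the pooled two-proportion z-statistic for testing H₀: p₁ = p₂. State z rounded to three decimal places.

p̂₁ = 83/243 = 0.34156, p̂₂ = 83/430 = 0.19302.
Pooling: p̂ = 166/673 = 0.24666.
Pooled SE = √[0.1858172·0.00644081] ≈ 0.034595.
z = (p̂₁ − p̂₂)/SE = (0.34156 − 0.19302)/0.034595 = 0.14854/0.034595 = 4.294.

z = 4.294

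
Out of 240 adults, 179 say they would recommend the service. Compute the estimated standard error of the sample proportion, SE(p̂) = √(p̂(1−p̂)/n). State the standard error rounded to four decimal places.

SE = 0.0281

With x = 179 successes in n = 240, p̂ = 0.74583.
p̂(1−p̂) = 0.189568.
SE = √(0.189568/240) = √0.000789867 = 0.0281.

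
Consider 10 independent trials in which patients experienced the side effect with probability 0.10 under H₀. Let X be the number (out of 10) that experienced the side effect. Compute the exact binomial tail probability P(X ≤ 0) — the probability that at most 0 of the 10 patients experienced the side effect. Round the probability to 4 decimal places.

X is binomial with n = 10 and p = 0.10.
P(X ≤ 0) = C(10,0)·0.10^0·0.90^10.
= 0.348678 = 0.3487.

P = 0.3487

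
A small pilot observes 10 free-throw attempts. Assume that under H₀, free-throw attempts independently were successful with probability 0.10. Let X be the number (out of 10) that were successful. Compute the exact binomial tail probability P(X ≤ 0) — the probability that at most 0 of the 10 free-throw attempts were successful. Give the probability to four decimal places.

P = 0.3487

X is binomial with n = 10 and p = 0.10.
P(X ≤ 0) = C(10,0)·0.10^0·0.90^10.
= 0.348678 = 0.3487.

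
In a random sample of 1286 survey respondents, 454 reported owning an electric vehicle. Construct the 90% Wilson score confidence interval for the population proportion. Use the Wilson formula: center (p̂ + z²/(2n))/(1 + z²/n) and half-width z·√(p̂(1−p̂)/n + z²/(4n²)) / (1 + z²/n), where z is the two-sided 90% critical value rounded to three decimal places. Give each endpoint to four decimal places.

(0.3314, 0.3752)

p̂ = 454/1286 = 0.35303; z = 1.645, so z² = 2.706025.
1 + z²/n = 1.002104.
Adjusted center: (0.35303 + z²/(2n))/1.002104 = 0.35334.
Radicand: p̂(1−p̂)/n + z²/(4n²) = 0.000177605 + 0.000000409 = 0.000178014.
Half-width = z·√(radicand)/denom = 1.645·0.013342/1.002104 = 0.02190.
So the interval runs from 0.3314 to 0.3752.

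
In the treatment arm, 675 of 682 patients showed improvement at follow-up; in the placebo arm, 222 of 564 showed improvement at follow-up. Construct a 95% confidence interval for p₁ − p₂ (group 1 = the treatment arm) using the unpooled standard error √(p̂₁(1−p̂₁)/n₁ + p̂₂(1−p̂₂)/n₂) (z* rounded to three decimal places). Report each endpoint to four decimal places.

(0.5551, 0.6371)

p̂₁ = 0.98974, p̂₂ = 0.39362, so the observed difference is 0.59612.
Unpooled SE = √(p̂₁(1−p̂₁)/n₁ + p̂₂(1−p̂₂)/n₂) = √(0.000014895 + 0.000423196) = 0.020931.
z* = 1.960 at the 95% level. Margin = 1.960·0.020931 = 0.04102.
So the interval runs from 0.5551 to 0.6371.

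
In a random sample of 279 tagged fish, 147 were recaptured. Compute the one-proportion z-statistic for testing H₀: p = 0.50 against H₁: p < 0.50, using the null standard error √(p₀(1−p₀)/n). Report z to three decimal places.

z = 0.898

Sample proportion p̂ = 147/279 = 0.52688.
SE₀ = √(0.50·0.50/279) = 0.029934.
z = (0.52688 − 0.50)/0.029934 = 0.02688/0.029934 = 0.898.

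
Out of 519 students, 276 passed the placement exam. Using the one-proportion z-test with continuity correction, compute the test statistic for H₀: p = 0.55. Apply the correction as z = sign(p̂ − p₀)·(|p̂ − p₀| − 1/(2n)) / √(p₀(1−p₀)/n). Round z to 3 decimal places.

With x = 276 successes in n = 519, p̂ = 0.53179. p̂ − p₀ = -0.018208.
Continuity correction 1/(2n) = 1/1038 = 0.000963.
Corrected numerator: |-0.018208| − 0.000963 = 0.017245.
SE₀ = √(0.55·0.45/519) = 0.021838.
z = −0.017245/0.021838 = -0.790.

z = -0.790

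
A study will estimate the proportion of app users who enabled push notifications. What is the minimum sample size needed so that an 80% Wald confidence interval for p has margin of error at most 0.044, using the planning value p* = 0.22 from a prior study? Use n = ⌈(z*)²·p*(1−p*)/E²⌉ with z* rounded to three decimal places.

n = 146

The 80% critical value is z* = 1.282.
p*(1−p*) = 0.1716.
(z*)²·p*(1−p*)/E² = 1.643524·0.1716/0.001936 = 145.676.
Rounding up, n = 146.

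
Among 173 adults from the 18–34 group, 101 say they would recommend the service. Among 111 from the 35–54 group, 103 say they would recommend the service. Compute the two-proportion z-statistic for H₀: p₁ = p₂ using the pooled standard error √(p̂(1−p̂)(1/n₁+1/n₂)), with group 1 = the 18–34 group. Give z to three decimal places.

z = -6.290

p̂₁ = 101/173 = 0.58382, p̂₂ = 103/111 = 0.92793.
Pooling: p̂ = 204/284 = 0.71831.
SE = √[p̂(1−p̂)(1/n₁+1/n₂)] = √[0.71831·0.28169·(1/173+1/111)] ≈ 0.054704.
z = -0.34411/0.054704 = -6.290.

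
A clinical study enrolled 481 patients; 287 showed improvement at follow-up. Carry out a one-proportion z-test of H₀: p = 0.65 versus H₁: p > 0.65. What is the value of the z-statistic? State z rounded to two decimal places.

Sample proportion p̂ = 287/481 = 0.59667.
Under H₀, SE = √(p₀(1−p₀)/n) = √(0.65·0.35/481) = √0.000472973 = 0.021748.
Test statistic: z = -0.05333/0.021748 = -2.45.

z = -2.45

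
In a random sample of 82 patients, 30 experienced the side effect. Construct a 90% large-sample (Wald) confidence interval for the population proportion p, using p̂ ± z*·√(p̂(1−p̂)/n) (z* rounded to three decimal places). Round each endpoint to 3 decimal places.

(0.278, 0.453)

With x = 30 successes in n = 82, p̂ = 0.36585.
SE(p̂) = √(0.36585·0.63415/82) = 0.053191.
The 90% critical value is z* = 1.645.
Margin of error: 1.645 × 0.053191 = 0.08750.
CI: 0.36585 ± 0.08750 = (0.278, 0.453).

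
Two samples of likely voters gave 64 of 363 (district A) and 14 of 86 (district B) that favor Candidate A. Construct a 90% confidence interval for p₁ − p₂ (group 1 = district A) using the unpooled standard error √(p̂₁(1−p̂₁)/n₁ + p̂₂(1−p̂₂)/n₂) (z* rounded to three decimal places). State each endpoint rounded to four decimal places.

(-0.0598, 0.0868)

p̂₁ = 0.17631, p̂₂ = 0.16279, so the observed difference is 0.01352.
SE = √(0.000400066 + 0.001584766) = √0.001984832 = 0.044551.
z* = 1.645 at the 90% level. Margin of error = 0.07329.
So the interval runs from -0.0598 to 0.0868.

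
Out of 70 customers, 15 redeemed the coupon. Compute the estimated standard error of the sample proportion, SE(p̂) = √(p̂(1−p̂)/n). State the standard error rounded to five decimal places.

SE = 0.04904

Sample proportion p̂ = 15/70 = 0.21429.
p̂(1−p̂) = 0.168370.
Dividing by n and taking the root: √0.002405286 = 0.04904.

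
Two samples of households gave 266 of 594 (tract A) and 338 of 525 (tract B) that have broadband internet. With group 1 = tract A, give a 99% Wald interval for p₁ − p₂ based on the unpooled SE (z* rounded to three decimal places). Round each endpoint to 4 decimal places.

p̂₁ = 0.44781, p̂₂ = 0.64381, so the observed difference is -0.19600.
Unpooled SE = √(p̂₁(1−p̂₁)/n₁ + p̂₂(1−p̂₂)/n₂) = √(0.000416290 + 0.000436798) = 0.029208.
z* = 2.576 at the 99% level. Margin = 2.576·0.029208 = 0.07524.
CI: -0.19600 ± 0.07524 = (-0.2712, -0.1208).

(-0.2712, -0.1208)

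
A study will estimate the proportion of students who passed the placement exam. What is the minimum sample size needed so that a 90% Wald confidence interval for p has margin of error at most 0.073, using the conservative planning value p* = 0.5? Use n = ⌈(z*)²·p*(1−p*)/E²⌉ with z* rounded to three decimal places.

For 90% confidence, z* = 1.645.
p*(1−p*) = 0.50·0.50 = 0.2500.
(z*)²·p*(1−p*)/E² = 2.706025·0.2500/0.005329 = 126.948.
⌈126.948⌉ = 127.

n = 127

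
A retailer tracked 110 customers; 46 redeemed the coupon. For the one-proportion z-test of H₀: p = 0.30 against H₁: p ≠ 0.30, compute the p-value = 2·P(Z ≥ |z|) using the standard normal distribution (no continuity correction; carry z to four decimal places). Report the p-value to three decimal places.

Sample proportion p̂ = 46/110 = 0.41818.
Under H₀, SE = √(p₀(1−p₀)/n) = √(0.30·0.70/110) = √0.001909091 = 0.043693.
Test statistic (full precision, shown to 4 dp): z = (46/110 − 0.30)/SE₀ ≈ 2.7048.
From the standard normal, 2·P(Z ≥ |z|) = 0.007.

p-value = 0.007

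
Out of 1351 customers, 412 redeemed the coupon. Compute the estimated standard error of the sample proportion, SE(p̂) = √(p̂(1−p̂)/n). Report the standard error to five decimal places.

The sample proportion is 412/1351 = 0.30496.
p̂(1−p̂) = 0.211959.
SE = √(0.211959/1351) = 0.01253.

SE = 0.01253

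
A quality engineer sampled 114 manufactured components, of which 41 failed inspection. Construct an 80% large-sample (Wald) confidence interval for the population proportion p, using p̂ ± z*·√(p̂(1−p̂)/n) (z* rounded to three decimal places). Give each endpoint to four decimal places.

p̂ = 41/114 = 0.35965.
SE = √(p̂(1−p̂)/n) = √(0.230302/114) = 0.044947.
z* = 1.282 at the 80% level.
Margin = 1.282·0.044947 = 0.05762.
Interval: 0.35965 ± 0.05762 → (0.3020, 0.4173).

(0.3020, 0.4173)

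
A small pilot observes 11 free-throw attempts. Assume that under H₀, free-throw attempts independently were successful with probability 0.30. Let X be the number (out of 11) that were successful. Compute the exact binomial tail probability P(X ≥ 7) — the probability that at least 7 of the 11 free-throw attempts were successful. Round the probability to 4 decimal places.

P = 0.0216

X is binomial with n = 11 and p = 0.30.
P(X ≥ 7) = Σ_{j=7}^{11} C(11,j)·0.30^j·0.70^{11−j}.
= 0.017328 + 0.003713 + 0.000530 + 0.000045 + 0.000002 = 0.0216.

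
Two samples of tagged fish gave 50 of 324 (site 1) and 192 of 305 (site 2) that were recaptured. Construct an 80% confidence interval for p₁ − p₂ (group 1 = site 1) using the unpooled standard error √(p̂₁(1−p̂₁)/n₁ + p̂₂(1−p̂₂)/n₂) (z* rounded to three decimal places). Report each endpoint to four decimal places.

(-0.5190, -0.4314)

p̂₁ = 0.15432, p̂₂ = 0.62951, so the observed difference is -0.47519.
SE = √(0.000402796 + 0.000764681) = √0.001167477 = 0.034168.
The 80% critical value is z* = 1.282. Margin of error = 0.04380.
Interval: -0.47519 ± 0.04380 → (-0.5190, -0.4314).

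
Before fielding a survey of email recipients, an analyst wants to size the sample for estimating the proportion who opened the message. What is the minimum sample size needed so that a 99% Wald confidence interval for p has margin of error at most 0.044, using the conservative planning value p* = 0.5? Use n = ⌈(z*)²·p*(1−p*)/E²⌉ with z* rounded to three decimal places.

The 99% critical value is z* = 2.576.
p*(1−p*) = 0.2500.
(z*)²·p*(1−p*)/E² = 6.635776·0.2500/0.001936 = 856.893.
Rounding up, n = 857.

n = 857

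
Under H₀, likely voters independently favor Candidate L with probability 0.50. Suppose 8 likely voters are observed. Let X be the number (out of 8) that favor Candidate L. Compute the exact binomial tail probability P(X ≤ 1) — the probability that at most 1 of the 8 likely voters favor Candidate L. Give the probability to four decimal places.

X ~ Binomial(n=8, p=0.50).
P(X ≤ 1) = C(8,0)·0.50^0·0.50^8 + C(8,1)·0.50^1·0.50^7.
= 0.003906 + 0.031250 = 0.0352.

P = 0.0352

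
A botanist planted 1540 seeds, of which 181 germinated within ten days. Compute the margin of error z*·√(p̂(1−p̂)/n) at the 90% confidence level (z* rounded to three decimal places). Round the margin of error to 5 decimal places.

ME = 0.01350

Sample proportion p̂ = 181/1540 = 0.11753.
Standard error of p̂: √(0.103719/1540) = √0.000067350 = 0.008207.
For 90% confidence, z* = 1.645.
So ME = 0.01350.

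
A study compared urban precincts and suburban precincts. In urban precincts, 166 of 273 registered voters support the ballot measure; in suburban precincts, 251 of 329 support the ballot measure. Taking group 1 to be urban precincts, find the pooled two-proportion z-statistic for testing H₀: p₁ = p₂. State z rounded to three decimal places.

Sample proportions: p̂₁ = 166/273 = 0.60806 and p̂₂ = 251/329 = 0.76292.
Pooling: p̂ = 417/602 = 0.69269.
SE = √[p̂(1−p̂)(1/n₁+1/n₂)] = √[0.69269·0.30731·(1/273+1/329)] ≈ 0.037773.
z = (p̂₁ − p̂₂)/SE = (0.60806 − 0.76292)/0.037773 = -0.15486/0.037773 = -4.100.

z = -4.100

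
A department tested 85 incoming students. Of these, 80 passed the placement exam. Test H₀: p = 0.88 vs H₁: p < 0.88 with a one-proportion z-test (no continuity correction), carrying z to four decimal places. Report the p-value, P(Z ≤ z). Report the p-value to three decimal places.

p-value = 0.959

With x = 80 successes in n = 85, p̂ = 0.94118.
Null standard error: √(0.88·0.12/85) = √0.001242353 = 0.035247.
Test statistic (full precision, shown to 4 dp): z = (80/85 − 0.88)/SE₀ ≈ 1.7356.
p-value = P(Z ≤ z) with z = 1.7356 → 0.959.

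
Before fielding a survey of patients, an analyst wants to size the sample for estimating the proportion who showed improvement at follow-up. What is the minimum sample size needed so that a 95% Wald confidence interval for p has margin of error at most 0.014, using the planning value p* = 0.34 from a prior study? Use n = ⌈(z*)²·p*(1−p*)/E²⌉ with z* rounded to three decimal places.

n = 4399

For 95% confidence, z* = 1.960.
p*(1−p*) = 0.34·0.66 = 0.2244.
Required n before rounding: 3.841600 × 0.2244 / 0.014² = 4398.240.
Rounding up, n = 4399.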